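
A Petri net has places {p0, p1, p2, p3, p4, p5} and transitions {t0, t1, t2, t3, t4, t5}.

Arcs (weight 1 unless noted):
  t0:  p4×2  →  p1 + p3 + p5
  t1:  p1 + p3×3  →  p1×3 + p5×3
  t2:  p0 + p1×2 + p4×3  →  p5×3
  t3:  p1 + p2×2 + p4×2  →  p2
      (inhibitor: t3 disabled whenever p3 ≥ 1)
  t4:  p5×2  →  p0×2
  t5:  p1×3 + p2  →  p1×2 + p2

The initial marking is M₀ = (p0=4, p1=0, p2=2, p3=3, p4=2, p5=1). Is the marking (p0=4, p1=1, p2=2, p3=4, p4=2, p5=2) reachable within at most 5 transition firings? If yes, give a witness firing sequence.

NO — not reachable within 5 firings

depth 0: 1 marking
depth 1: 2 markings reached so far
depth 2: 4 markings reached so far
depth 3: 6 markings reached so far
depth 4: 8 markings reached so far
depth 5: 9 markings reached so far
target is not among the 9 markings reachable within 5 steps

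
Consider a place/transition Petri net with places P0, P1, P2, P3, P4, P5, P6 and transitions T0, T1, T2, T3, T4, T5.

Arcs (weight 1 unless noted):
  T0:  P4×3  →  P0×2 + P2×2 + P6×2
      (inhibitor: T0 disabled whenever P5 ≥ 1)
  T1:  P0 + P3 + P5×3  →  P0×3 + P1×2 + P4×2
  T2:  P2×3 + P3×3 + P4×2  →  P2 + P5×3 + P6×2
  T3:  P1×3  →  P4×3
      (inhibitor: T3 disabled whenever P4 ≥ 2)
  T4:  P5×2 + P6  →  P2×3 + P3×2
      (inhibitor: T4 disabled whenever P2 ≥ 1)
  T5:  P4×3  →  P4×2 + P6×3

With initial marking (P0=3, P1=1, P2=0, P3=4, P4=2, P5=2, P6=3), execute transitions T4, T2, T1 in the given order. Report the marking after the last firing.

step 1: fire T4:  (P0=3, P1=1, P2=0, P3=4, P4=2, P5=2, P6=3) → (P0=3, P1=1, P2=3, P3=6, P4=2, P5=0, P6=2)
step 2: fire T2:  (P0=3, P1=1, P2=3, P3=6, P4=2, P5=0, P6=2) → (P0=3, P1=1, P2=1, P3=3, P4=0, P5=3, P6=4)
step 3: fire T1:  (P0=3, P1=1, P2=1, P3=3, P4=0, P5=3, P6=4) → (P0=5, P1=3, P2=1, P3=2, P4=2, P5=0, P6=4)

(P0=5, P1=3, P2=1, P3=2, P4=2, P5=0, P6=4)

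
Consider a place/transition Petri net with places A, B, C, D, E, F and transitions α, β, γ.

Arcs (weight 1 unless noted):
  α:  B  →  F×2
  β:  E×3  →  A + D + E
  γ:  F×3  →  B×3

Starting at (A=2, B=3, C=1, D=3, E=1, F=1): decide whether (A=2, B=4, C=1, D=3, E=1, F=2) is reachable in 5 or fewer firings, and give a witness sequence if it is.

YES — reachable via ⟨α, α, γ⟩ (3 firings)

step 1: fire α:  (A=2, B=3, C=1, D=3, E=1, F=1) → (A=2, B=2, C=1, D=3, E=1, F=3)
step 2: fire α:  (A=2, B=2, C=1, D=3, E=1, F=3) → (A=2, B=1, C=1, D=3, E=1, F=5)
step 3: fire γ:  (A=2, B=1, C=1, D=3, E=1, F=5) → (A=2, B=4, C=1, D=3, E=1, F=2)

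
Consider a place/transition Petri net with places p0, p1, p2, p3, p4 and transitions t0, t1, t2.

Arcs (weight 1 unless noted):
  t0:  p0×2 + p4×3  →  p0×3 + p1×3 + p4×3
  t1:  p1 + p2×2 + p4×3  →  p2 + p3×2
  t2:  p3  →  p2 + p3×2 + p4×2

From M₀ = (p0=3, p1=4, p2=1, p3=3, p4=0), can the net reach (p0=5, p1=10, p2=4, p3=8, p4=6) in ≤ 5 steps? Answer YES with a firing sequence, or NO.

NO — not reachable within 5 firings

depth 0: 1 marking
depth 1: 2 markings reached so far
depth 2: 3 markings reached so far
depth 3: 6 markings reached so far
depth 4: 11 markings reached so far
depth 5: 19 markings reached so far
target is not among the 19 markings reachable within 5 steps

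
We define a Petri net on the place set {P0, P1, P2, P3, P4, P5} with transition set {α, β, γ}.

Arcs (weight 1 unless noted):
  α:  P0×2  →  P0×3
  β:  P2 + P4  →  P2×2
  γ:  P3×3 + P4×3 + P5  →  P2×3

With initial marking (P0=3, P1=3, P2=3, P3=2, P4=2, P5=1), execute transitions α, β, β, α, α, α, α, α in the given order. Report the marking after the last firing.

step 1: fire α:  (P0=3, P1=3, P2=3, P3=2, P4=2, P5=1) → (P0=4, P1=3, P2=3, P3=2, P4=2, P5=1)
step 2: fire β:  (P0=4, P1=3, P2=3, P3=2, P4=2, P5=1) → (P0=4, P1=3, P2=4, P3=2, P4=1, P5=1)
step 3: fire β:  (P0=4, P1=3, P2=4, P3=2, P4=1, P5=1) → (P0=4, P1=3, P2=5, P3=2, P4=0, P5=1)
step 4: fire α:  (P0=4, P1=3, P2=5, P3=2, P4=0, P5=1) → (P0=5, P1=3, P2=5, P3=2, P4=0, P5=1)
step 5: fire α:  (P0=5, P1=3, P2=5, P3=2, P4=0, P5=1) → (P0=6, P1=3, P2=5, P3=2, P4=0, P5=1)
step 6: fire α:  (P0=6, P1=3, P2=5, P3=2, P4=0, P5=1) → (P0=7, P1=3, P2=5, P3=2, P4=0, P5=1)
step 7: fire α:  (P0=7, P1=3, P2=5, P3=2, P4=0, P5=1) → (P0=8, P1=3, P2=5, P3=2, P4=0, P5=1)
step 8: fire α:  (P0=8, P1=3, P2=5, P3=2, P4=0, P5=1) → (P0=9, P1=3, P2=5, P3=2, P4=0, P5=1)

(P0=9, P1=3, P2=5, P3=2, P4=0, P5=1)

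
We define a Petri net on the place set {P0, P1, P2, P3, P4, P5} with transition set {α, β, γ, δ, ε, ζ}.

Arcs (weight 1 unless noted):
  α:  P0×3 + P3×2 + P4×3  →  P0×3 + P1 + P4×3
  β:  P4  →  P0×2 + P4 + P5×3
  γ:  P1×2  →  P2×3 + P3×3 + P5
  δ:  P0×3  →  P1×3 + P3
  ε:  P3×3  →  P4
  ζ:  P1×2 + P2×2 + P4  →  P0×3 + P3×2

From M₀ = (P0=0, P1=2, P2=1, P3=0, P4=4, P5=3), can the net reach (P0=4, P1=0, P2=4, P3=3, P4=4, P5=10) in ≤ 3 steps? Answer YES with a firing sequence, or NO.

YES — reachable via ⟨β, β, γ⟩ (3 firings)

step 1: fire β:  (P0=0, P1=2, P2=1, P3=0, P4=4, P5=3) → (P0=2, P1=2, P2=1, P3=0, P4=4, P5=6)
step 2: fire β:  (P0=2, P1=2, P2=1, P3=0, P4=4, P5=6) → (P0=4, P1=2, P2=1, P3=0, P4=4, P5=9)
step 3: fire γ:  (P0=4, P1=2, P2=1, P3=0, P4=4, P5=9) → (P0=4, P1=0, P2=4, P3=3, P4=4, P5=10)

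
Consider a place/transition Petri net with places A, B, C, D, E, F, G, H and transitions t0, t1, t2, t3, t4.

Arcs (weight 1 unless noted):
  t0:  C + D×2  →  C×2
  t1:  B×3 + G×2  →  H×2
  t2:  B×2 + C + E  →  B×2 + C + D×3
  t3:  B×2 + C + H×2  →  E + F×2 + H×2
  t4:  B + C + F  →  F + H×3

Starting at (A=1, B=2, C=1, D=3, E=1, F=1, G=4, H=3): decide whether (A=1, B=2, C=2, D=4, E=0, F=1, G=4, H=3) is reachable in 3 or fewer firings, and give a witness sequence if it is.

step 1: fire t0:  (A=1, B=2, C=1, D=3, E=1, F=1, G=4, H=3) → (A=1, B=2, C=2, D=1, E=1, F=1, G=4, H=3)
step 2: fire t2:  (A=1, B=2, C=2, D=1, E=1, F=1, G=4, H=3) → (A=1, B=2, C=2, D=4, E=0, F=1, G=4, H=3)

YES — reachable via ⟨t0, t2⟩ (2 firings)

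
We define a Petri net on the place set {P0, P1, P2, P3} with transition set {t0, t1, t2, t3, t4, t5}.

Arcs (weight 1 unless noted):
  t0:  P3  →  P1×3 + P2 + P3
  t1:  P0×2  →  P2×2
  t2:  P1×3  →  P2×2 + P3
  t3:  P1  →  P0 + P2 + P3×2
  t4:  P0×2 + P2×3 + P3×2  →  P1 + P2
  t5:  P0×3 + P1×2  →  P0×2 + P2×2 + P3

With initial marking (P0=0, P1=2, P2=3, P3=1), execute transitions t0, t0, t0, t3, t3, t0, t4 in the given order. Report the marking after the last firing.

(P0=0, P1=13, P2=7, P3=3)

step 1: fire t0:  (P0=0, P1=2, P2=3, P3=1) → (P0=0, P1=5, P2=4, P3=1)
step 2: fire t0:  (P0=0, P1=5, P2=4, P3=1) → (P0=0, P1=8, P2=5, P3=1)
step 3: fire t0:  (P0=0, P1=8, P2=5, P3=1) → (P0=0, P1=11, P2=6, P3=1)
step 4: fire t3:  (P0=0, P1=11, P2=6, P3=1) → (P0=1, P1=10, P2=7, P3=3)
step 5: fire t3:  (P0=1, P1=10, P2=7, P3=3) → (P0=2, P1=9, P2=8, P3=5)
step 6: fire t0:  (P0=2, P1=9, P2=8, P3=5) → (P0=2, P1=12, P2=9, P3=5)
step 7: fire t4:  (P0=2, P1=12, P2=9, P3=5) → (P0=0, P1=13, P2=7, P3=3)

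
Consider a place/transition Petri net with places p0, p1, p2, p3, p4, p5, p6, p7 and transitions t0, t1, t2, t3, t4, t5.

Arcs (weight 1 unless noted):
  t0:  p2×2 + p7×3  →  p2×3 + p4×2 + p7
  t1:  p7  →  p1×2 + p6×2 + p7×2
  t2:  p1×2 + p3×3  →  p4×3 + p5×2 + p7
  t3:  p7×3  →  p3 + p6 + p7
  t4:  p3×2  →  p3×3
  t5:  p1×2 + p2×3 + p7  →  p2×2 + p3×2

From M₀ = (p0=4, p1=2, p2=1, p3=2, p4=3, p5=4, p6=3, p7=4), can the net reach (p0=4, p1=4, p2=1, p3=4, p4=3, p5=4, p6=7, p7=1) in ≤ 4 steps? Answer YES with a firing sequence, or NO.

step 1: fire t1:  (p0=4, p1=2, p2=1, p3=2, p4=3, p5=4, p6=3, p7=4) → (p0=4, p1=4, p2=1, p3=2, p4=3, p5=4, p6=5, p7=5)
step 2: fire t3:  (p0=4, p1=4, p2=1, p3=2, p4=3, p5=4, p6=5, p7=5) → (p0=4, p1=4, p2=1, p3=3, p4=3, p5=4, p6=6, p7=3)
step 3: fire t3:  (p0=4, p1=4, p2=1, p3=3, p4=3, p5=4, p6=6, p7=3) → (p0=4, p1=4, p2=1, p3=4, p4=3, p5=4, p6=7, p7=1)

YES — reachable via ⟨t1, t3, t3⟩ (3 firings)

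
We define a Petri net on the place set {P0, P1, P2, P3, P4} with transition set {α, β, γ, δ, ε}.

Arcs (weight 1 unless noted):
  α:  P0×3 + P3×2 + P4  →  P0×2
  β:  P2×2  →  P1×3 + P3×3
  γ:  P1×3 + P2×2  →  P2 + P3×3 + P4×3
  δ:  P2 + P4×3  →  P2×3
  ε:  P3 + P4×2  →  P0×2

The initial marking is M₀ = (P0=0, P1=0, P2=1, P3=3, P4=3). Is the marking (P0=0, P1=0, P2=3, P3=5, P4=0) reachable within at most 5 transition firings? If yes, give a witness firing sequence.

depth 0: 1 marking
depth 1: 3 markings reached so far
depth 2: 4 markings reached so far
depth 3: 4 markings reached so far
(frontier empty at depth 3; search complete)
target is not among the 4 markings reachable within 5 steps

NO — not reachable within 5 firings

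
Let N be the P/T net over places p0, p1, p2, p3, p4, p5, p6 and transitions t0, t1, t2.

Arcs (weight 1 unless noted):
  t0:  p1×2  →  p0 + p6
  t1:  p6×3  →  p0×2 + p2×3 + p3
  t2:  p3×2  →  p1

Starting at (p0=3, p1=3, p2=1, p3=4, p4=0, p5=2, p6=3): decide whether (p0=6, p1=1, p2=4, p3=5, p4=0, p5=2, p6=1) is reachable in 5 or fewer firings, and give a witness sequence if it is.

YES — reachable via ⟨t0, t1⟩ (2 firings)

step 1: fire t0:  (p0=3, p1=3, p2=1, p3=4, p4=0, p5=2, p6=3) → (p0=4, p1=1, p2=1, p3=4, p4=0, p5=2, p6=4)
step 2: fire t1:  (p0=4, p1=1, p2=1, p3=4, p4=0, p5=2, p6=4) → (p0=6, p1=1, p2=4, p3=5, p4=0, p5=2, p6=1)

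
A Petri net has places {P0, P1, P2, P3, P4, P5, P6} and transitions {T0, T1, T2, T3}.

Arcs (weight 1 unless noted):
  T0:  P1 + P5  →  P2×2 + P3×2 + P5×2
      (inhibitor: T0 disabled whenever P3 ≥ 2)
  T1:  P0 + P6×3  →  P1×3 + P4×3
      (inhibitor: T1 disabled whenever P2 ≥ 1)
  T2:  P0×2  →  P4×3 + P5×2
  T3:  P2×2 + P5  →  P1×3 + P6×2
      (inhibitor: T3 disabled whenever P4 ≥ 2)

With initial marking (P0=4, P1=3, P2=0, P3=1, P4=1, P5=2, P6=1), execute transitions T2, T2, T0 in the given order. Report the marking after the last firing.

(P0=0, P1=2, P2=2, P3=3, P4=7, P5=7, P6=1)

step 1: fire T2:  (P0=4, P1=3, P2=0, P3=1, P4=1, P5=2, P6=1) → (P0=2, P1=3, P2=0, P3=1, P4=4, P5=4, P6=1)
step 2: fire T2:  (P0=2, P1=3, P2=0, P3=1, P4=4, P5=4, P6=1) → (P0=0, P1=3, P2=0, P3=1, P4=7, P5=6, P6=1)
step 3: fire T0:  (P0=0, P1=3, P2=0, P3=1, P4=7, P5=6, P6=1) → (P0=0, P1=2, P2=2, P3=3, P4=7, P5=7, P6=1)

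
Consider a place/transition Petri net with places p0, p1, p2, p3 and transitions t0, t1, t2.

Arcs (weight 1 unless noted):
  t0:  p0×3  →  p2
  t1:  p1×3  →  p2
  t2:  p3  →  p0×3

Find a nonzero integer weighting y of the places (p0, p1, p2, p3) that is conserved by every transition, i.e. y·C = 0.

Incidence matrix C (rows=places, cols=transitions):
       t0   t1   t2
   p0  -3    0    3
   p1   0   -3    0
   p2   1    1    0
   p3   0    0   -1

Candidate y = [1, 1, 3, 3]; check y·C column-wise:
  col t0: 1·-3 + 1·0 + 3·1 + 3·0 = 0
  col t1: 1·0 + 1·-3 + 3·1 + 3·0 = 0
  col t2: 1·3 + 1·0 + 3·0 + 3·-1 = 0

y = (p0:1, p1:1, p2:3, p3:3)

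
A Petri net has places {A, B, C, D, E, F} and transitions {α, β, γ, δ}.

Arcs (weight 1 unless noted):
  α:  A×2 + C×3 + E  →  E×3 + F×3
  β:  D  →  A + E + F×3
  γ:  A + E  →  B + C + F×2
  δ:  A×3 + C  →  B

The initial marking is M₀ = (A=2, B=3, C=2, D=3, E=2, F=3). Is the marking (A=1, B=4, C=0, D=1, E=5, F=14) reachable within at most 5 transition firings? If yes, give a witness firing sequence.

YES — reachable via ⟨β, β, γ, α⟩ (4 firings)

step 1: fire β:  (A=2, B=3, C=2, D=3, E=2, F=3) → (A=3, B=3, C=2, D=2, E=3, F=6)
step 2: fire β:  (A=3, B=3, C=2, D=2, E=3, F=6) → (A=4, B=3, C=2, D=1, E=4, F=9)
step 3: fire γ:  (A=4, B=3, C=2, D=1, E=4, F=9) → (A=3, B=4, C=3, D=1, E=3, F=11)
step 4: fire α:  (A=3, B=4, C=3, D=1, E=3, F=11) → (A=1, B=4, C=0, D=1, E=5, F=14)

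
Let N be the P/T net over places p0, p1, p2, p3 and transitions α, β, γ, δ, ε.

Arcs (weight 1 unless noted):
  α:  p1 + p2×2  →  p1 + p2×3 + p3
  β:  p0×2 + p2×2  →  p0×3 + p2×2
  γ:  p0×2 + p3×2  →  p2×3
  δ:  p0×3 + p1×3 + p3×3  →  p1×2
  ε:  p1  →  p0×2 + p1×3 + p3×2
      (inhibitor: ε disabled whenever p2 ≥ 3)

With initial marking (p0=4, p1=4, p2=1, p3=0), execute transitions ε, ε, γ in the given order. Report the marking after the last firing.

step 1: fire ε:  (p0=4, p1=4, p2=1, p3=0) → (p0=6, p1=6, p2=1, p3=2)
step 2: fire ε:  (p0=6, p1=6, p2=1, p3=2) → (p0=8, p1=8, p2=1, p3=4)
step 3: fire γ:  (p0=8, p1=8, p2=1, p3=4) → (p0=6, p1=8, p2=4, p3=2)

(p0=6, p1=8, p2=4, p3=2)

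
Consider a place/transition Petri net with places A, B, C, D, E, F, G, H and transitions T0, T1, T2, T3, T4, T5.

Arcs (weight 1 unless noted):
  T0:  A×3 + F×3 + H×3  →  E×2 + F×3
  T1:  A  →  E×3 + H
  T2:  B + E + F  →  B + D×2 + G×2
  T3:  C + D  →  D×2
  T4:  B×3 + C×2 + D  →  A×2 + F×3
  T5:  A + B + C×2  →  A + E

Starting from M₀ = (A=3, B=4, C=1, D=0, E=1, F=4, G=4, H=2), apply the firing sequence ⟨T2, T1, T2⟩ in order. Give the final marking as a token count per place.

step 1: fire T2:  (A=3, B=4, C=1, D=0, E=1, F=4, G=4, H=2) → (A=3, B=4, C=1, D=2, E=0, F=3, G=6, H=2)
step 2: fire T1:  (A=3, B=4, C=1, D=2, E=0, F=3, G=6, H=2) → (A=2, B=4, C=1, D=2, E=3, F=3, G=6, H=3)
step 3: fire T2:  (A=2, B=4, C=1, D=2, E=3, F=3, G=6, H=3) → (A=2, B=4, C=1, D=4, E=2, F=2, G=8, H=3)

(A=2, B=4, C=1, D=4, E=2, F=2, G=8, H=3)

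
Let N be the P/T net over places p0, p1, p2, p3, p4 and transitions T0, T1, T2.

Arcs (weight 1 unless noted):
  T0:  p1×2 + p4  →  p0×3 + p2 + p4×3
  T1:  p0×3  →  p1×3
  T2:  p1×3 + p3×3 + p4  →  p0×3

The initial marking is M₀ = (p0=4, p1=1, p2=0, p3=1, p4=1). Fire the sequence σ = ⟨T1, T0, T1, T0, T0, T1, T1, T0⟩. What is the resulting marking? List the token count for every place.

step 1: fire T1:  (p0=4, p1=1, p2=0, p3=1, p4=1) → (p0=1, p1=4, p2=0, p3=1, p4=1)
step 2: fire T0:  (p0=1, p1=4, p2=0, p3=1, p4=1) → (p0=4, p1=2, p2=1, p3=1, p4=3)
step 3: fire T1:  (p0=4, p1=2, p2=1, p3=1, p4=3) → (p0=1, p1=5, p2=1, p3=1, p4=3)
step 4: fire T0:  (p0=1, p1=5, p2=1, p3=1, p4=3) → (p0=4, p1=3, p2=2, p3=1, p4=5)
step 5: fire T0:  (p0=4, p1=3, p2=2, p3=1, p4=5) → (p0=7, p1=1, p2=3, p3=1, p4=7)
step 6: fire T1:  (p0=7, p1=1, p2=3, p3=1, p4=7) → (p0=4, p1=4, p2=3, p3=1, p4=7)
step 7: fire T1:  (p0=4, p1=4, p2=3, p3=1, p4=7) → (p0=1, p1=7, p2=3, p3=1, p4=7)
step 8: fire T0:  (p0=1, p1=7, p2=3, p3=1, p4=7) → (p0=4, p1=5, p2=4, p3=1, p4=9)

(p0=4, p1=5, p2=4, p3=1, p4=9)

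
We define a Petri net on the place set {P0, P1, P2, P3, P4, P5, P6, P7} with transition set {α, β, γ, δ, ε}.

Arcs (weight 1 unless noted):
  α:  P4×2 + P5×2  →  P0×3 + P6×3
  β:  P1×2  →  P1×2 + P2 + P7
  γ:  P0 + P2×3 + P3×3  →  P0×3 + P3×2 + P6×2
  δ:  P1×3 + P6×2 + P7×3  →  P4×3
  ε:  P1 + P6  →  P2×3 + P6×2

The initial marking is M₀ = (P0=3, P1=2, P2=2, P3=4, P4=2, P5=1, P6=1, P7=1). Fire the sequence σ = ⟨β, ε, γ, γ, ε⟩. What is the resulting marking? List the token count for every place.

(P0=7, P1=0, P2=3, P3=2, P4=2, P5=1, P6=7, P7=2)

step 1: fire β:  (P0=3, P1=2, P2=2, P3=4, P4=2, P5=1, P6=1, P7=1) → (P0=3, P1=2, P2=3, P3=4, P4=2, P5=1, P6=1, P7=2)
step 2: fire ε:  (P0=3, P1=2, P2=3, P3=4, P4=2, P5=1, P6=1, P7=2) → (P0=3, P1=1, P2=6, P3=4, P4=2, P5=1, P6=2, P7=2)
step 3: fire γ:  (P0=3, P1=1, P2=6, P3=4, P4=2, P5=1, P6=2, P7=2) → (P0=5, P1=1, P2=3, P3=3, P4=2, P5=1, P6=4, P7=2)
step 4: fire γ:  (P0=5, P1=1, P2=3, P3=3, P4=2, P5=1, P6=4, P7=2) → (P0=7, P1=1, P2=0, P3=2, P4=2, P5=1, P6=6, P7=2)
step 5: fire ε:  (P0=7, P1=1, P2=0, P3=2, P4=2, P5=1, P6=6, P7=2) → (P0=7, P1=0, P2=3, P3=2, P4=2, P5=1, P6=7, P7=2)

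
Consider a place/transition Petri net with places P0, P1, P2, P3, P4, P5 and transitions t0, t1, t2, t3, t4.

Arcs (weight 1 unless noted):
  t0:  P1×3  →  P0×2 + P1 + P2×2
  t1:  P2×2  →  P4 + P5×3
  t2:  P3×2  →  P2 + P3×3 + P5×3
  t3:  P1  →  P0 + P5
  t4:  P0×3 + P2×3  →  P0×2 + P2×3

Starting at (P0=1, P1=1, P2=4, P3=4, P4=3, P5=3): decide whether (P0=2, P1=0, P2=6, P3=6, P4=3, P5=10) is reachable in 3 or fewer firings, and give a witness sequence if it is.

step 1: fire t2:  (P0=1, P1=1, P2=4, P3=4, P4=3, P5=3) → (P0=1, P1=1, P2=5, P3=5, P4=3, P5=6)
step 2: fire t2:  (P0=1, P1=1, P2=5, P3=5, P4=3, P5=6) → (P0=1, P1=1, P2=6, P3=6, P4=3, P5=9)
step 3: fire t3:  (P0=1, P1=1, P2=6, P3=6, P4=3, P5=9) → (P0=2, P1=0, P2=6, P3=6, P4=3, P5=10)

YES — reachable via ⟨t2, t2, t3⟩ (3 firings)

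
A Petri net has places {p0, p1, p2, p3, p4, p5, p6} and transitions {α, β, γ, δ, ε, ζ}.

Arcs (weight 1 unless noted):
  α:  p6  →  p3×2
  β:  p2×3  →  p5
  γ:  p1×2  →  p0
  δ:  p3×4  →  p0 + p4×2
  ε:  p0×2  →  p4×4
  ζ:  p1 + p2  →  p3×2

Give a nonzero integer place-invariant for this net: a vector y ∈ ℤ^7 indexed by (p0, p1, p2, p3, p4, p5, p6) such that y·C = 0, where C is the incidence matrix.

y = (p0:2, p1:1, p2:1, p3:1, p4:1, p5:3, p6:2)

Incidence matrix C (rows=places, cols=transitions):
        α    β    γ    δ    ε    ζ
   p0   0    0    1    1   -2    0
   p1   0    0   -2    0    0   -1
   p2   0   -3    0    0    0   -1
   p3   2    0    0   -4    0    2
   p4   0    0    0    2    4    0
   p5   0    1    0    0    0    0
   p6  -1    0    0    0    0    0

Candidate y = [2, 1, 1, 1, 1, 3, 2]; check y·C column-wise:
  col α: 2·0 + 1·0 + 1·0 + 1·2 + 1·0 + 3·0 + 2·-1 = 0
  col β: 2·0 + 1·0 + 1·-3 + 1·0 + 1·0 + 3·1 + 2·0 = 0
  col γ: 2·1 + 1·-2 + 1·0 + 1·0 + 1·0 + 3·0 + 2·0 = 0
  col δ: 2·1 + 1·0 + 1·0 + 1·-4 + 1·2 + 3·0 + 2·0 = 0
  col ε: 2·-2 + 1·0 + 1·0 + 1·0 + 1·4 + 3·0 + 2·0 = 0
  col ζ: 2·0 + 1·-1 + 1·-1 + 1·2 + 1·0 + 3·0 + 2·0 = 0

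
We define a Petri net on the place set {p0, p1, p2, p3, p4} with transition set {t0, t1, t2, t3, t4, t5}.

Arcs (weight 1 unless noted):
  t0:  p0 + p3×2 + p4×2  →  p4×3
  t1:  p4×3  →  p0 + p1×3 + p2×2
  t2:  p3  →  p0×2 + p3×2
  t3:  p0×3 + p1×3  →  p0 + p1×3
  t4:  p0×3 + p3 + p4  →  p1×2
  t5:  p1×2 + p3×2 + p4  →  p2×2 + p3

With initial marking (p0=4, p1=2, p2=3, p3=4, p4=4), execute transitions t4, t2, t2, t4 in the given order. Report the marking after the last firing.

(p0=2, p1=6, p2=3, p3=4, p4=2)

step 1: fire t4:  (p0=4, p1=2, p2=3, p3=4, p4=4) → (p0=1, p1=4, p2=3, p3=3, p4=3)
step 2: fire t2:  (p0=1, p1=4, p2=3, p3=3, p4=3) → (p0=3, p1=4, p2=3, p3=4, p4=3)
step 3: fire t2:  (p0=3, p1=4, p2=3, p3=4, p4=3) → (p0=5, p1=4, p2=3, p3=5, p4=3)
step 4: fire t4:  (p0=5, p1=4, p2=3, p3=5, p4=3) → (p0=2, p1=6, p2=3, p3=4, p4=2)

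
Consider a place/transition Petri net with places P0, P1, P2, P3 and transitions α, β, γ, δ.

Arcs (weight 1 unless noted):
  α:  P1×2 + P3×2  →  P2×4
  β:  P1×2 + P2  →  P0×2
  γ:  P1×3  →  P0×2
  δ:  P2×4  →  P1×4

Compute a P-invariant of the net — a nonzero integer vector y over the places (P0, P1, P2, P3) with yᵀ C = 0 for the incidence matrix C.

y = (P0:3, P1:2, P2:2, P3:2)

Incidence matrix C (rows=places, cols=transitions):
        α    β    γ    δ
   P0   0    2    2    0
   P1  -2   -2   -3    4
   P2   4   -1    0   -4
   P3  -2    0    0    0

Candidate y = [3, 2, 2, 2]; check y·C column-wise:
  col α: 3·0 + 2·-2 + 2·4 + 2·-2 = 0
  col β: 3·2 + 2·-2 + 2·-1 + 2·0 = 0
  col γ: 3·2 + 2·-3 + 2·0 + 2·0 = 0
  col δ: 3·0 + 2·4 + 2·-4 + 2·0 = 0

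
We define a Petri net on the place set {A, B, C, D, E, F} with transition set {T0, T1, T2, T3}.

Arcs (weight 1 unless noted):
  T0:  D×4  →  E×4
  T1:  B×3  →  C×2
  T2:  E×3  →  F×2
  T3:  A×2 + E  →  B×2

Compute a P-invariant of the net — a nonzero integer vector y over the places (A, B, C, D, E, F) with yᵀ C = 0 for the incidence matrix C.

y = (A:2, B:2, C:3, D:0, E:0, F:0)

Incidence matrix C (rows=places, cols=transitions):
       T0   T1   T2   T3
    A   0    0    0   -2
    B   0   -3    0    2
    C   0    2    0    0
    D  -4    0    0    0
    E   4    0   -3   -1
    F   0    0    2    0

Candidate y = [2, 2, 3, 0, 0, 0]; check y·C column-wise:
  col T0: 2·0 + 2·0 + 3·0 + 0·-4 + 0·4 = 0
  col T1: 2·0 + 2·-3 + 3·2 = 0
  col T2: 2·0 + 2·0 + 3·0 + 0·-3 + 0·2 = 0
  col T3: 2·-2 + 2·2 + 3·0 + 0·-1 = 0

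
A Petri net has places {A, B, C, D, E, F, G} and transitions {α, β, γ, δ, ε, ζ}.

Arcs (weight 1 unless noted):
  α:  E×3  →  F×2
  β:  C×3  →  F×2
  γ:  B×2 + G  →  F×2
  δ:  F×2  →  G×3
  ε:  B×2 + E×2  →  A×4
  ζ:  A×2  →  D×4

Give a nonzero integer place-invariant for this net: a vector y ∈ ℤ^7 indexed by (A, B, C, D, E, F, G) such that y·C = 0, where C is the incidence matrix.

Incidence matrix C (rows=places, cols=transitions):
        α    β    γ    δ    ε    ζ
    A   0    0    0    0    4   -2
    B   0    0   -2    0   -2    0
    C   0   -3    0    0    0    0
    D   0    0    0    0    0    4
    E  -3    0    0    0   -2    0
    F   2    2    2   -2    0    0
    G   0    0   -1    3    0    0

Candidate y = [2, 2, 2, 1, 2, 3, 2]; check y·C column-wise:
  col α: 2·0 + 2·0 + 2·0 + 1·0 + 2·-3 + 3·2 + 2·0 = 0
  col β: 2·0 + 2·0 + 2·-3 + 1·0 + 2·0 + 3·2 + 2·0 = 0
  col γ: 2·0 + 2·-2 + 2·0 + 1·0 + 2·0 + 3·2 + 2·-1 = 0
  col δ: 2·0 + 2·0 + 2·0 + 1·0 + 2·0 + 3·-2 + 2·3 = 0
  col ε: 2·4 + 2·-2 + 2·0 + 1·0 + 2·-2 + 3·0 + 2·0 = 0
  col ζ: 2·-2 + 2·0 + 2·0 + 1·4 + 2·0 + 3·0 + 2·0 = 0

y = (A:2, B:2, C:2, D:1, E:2, F:3, G:2)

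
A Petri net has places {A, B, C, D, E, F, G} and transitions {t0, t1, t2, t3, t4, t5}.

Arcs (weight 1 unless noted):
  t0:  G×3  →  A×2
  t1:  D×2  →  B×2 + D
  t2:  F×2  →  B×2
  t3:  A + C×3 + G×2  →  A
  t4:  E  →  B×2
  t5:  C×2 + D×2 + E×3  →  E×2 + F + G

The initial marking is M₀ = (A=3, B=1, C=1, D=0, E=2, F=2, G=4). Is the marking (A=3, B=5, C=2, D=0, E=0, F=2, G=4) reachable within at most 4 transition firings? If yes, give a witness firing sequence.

NO — not reachable within 4 firings

depth 0: 1 marking
depth 1: 4 markings reached so far
depth 2: 8 markings reached so far
depth 3: 11 markings reached so far
depth 4: 12 markings reached so far
target is not among the 12 markings reachable within 4 steps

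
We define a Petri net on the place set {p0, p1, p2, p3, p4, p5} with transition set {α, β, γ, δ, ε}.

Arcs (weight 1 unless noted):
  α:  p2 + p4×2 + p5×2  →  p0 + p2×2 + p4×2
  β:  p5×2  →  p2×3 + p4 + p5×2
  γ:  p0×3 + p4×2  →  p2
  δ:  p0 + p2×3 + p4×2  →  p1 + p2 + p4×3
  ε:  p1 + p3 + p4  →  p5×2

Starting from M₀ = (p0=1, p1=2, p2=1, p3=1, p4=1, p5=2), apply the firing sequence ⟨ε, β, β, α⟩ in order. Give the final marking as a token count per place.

step 1: fire ε:  (p0=1, p1=2, p2=1, p3=1, p4=1, p5=2) → (p0=1, p1=1, p2=1, p3=0, p4=0, p5=4)
step 2: fire β:  (p0=1, p1=1, p2=1, p3=0, p4=0, p5=4) → (p0=1, p1=1, p2=4, p3=0, p4=1, p5=4)
step 3: fire β:  (p0=1, p1=1, p2=4, p3=0, p4=1, p5=4) → (p0=1, p1=1, p2=7, p3=0, p4=2, p5=4)
step 4: fire α:  (p0=1, p1=1, p2=7, p3=0, p4=2, p5=4) → (p0=2, p1=1, p2=8, p3=0, p4=2, p5=2)

(p0=2, p1=1, p2=8, p3=0, p4=2, p5=2)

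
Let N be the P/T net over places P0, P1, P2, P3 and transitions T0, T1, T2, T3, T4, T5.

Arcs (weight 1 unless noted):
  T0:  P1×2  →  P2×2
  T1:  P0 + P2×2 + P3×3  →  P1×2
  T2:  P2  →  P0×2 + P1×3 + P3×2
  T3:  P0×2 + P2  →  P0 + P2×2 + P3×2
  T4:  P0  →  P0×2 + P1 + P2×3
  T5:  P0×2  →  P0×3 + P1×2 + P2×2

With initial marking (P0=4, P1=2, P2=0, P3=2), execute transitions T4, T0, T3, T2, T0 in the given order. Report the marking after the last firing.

(P0=6, P1=2, P2=7, P3=6)

step 1: fire T4:  (P0=4, P1=2, P2=0, P3=2) → (P0=5, P1=3, P2=3, P3=2)
step 2: fire T0:  (P0=5, P1=3, P2=3, P3=2) → (P0=5, P1=1, P2=5, P3=2)
step 3: fire T3:  (P0=5, P1=1, P2=5, P3=2) → (P0=4, P1=1, P2=6, P3=4)
step 4: fire T2:  (P0=4, P1=1, P2=6, P3=4) → (P0=6, P1=4, P2=5, P3=6)
step 5: fire T0:  (P0=6, P1=4, P2=5, P3=6) → (P0=6, P1=2, P2=7, P3=6)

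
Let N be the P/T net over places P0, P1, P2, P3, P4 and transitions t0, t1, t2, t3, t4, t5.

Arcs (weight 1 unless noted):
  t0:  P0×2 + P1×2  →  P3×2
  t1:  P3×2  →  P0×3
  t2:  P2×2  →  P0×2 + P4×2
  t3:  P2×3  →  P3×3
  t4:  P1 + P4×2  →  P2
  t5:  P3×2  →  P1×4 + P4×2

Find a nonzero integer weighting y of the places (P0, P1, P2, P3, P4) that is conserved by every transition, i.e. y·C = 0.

y = (P0:2, P1:1, P2:3, P3:3, P4:1)

Incidence matrix C (rows=places, cols=transitions):
       t0   t1   t2   t3   t4   t5
   P0  -2    3    2    0    0    0
   P1  -2    0    0    0   -1    4
   P2   0    0   -2   -3    1    0
   P3   2   -2    0    3    0   -2
   P4   0    0    2    0   -2    2

Candidate y = [2, 1, 3, 3, 1]; check y·C column-wise:
  col t0: 2·-2 + 1·-2 + 3·0 + 3·2 + 1·0 = 0
  col t1: 2·3 + 1·0 + 3·0 + 3·-2 + 1·0 = 0
  col t2: 2·2 + 1·0 + 3·-2 + 3·0 + 1·2 = 0
  col t3: 2·0 + 1·0 + 3·-3 + 3·3 + 1·0 = 0
  col t4: 2·0 + 1·-1 + 3·1 + 3·0 + 1·-2 = 0
  col t5: 2·0 + 1·4 + 3·0 + 3·-2 + 1·2 = 0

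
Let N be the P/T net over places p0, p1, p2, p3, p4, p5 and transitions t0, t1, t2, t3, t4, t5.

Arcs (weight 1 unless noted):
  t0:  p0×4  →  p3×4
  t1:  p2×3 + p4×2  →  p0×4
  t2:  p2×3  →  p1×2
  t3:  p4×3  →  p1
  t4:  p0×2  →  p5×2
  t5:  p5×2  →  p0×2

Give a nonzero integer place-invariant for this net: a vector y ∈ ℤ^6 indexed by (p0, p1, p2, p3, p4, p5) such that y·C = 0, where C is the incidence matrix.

Incidence matrix C (rows=places, cols=transitions):
       t0   t1   t2   t3   t4   t5
   p0  -4    4    0    0   -2    2
   p1   0    0    2    1    0    0
   p2   0   -3   -3    0    0    0
   p3   4    0    0    0    0    0
   p4   0   -2    0   -3    0    0
   p5   0    0    0    0    2   -2

Candidate y = [2, 3, 2, 2, 1, 2]; check y·C column-wise:
  col t0: 2·-4 + 3·0 + 2·0 + 2·4 + 1·0 + 2·0 = 0
  col t1: 2·4 + 3·0 + 2·-3 + 2·0 + 1·-2 + 2·0 = 0
  col t2: 2·0 + 3·2 + 2·-3 + 2·0 + 1·0 + 2·0 = 0
  col t3: 2·0 + 3·1 + 2·0 + 2·0 + 1·-3 + 2·0 = 0
  col t4: 2·-2 + 3·0 + 2·0 + 2·0 + 1·0 + 2·2 = 0
  col t5: 2·2 + 3·0 + 2·0 + 2·0 + 1·0 + 2·-2 = 0

y = (p0:2, p1:3, p2:2, p3:2, p4:1, p5:2)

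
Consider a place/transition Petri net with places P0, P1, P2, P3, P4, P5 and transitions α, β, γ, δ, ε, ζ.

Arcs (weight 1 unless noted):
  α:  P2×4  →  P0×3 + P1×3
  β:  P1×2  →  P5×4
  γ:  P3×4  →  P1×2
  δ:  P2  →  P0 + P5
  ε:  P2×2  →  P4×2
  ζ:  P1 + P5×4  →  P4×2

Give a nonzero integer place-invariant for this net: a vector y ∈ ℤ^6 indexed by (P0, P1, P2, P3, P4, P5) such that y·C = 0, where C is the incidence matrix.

y = (P0:2, P1:2, P2:3, P3:1, P4:3, P5:1)

Incidence matrix C (rows=places, cols=transitions):
        α    β    γ    δ    ε    ζ
   P0   3    0    0    1    0    0
   P1   3   -2    2    0    0   -1
   P2  -4    0    0   -1   -2    0
   P3   0    0   -4    0    0    0
   P4   0    0    0    0    2    2
   P5   0    4    0    1    0   -4

Candidate y = [2, 2, 3, 1, 3, 1]; check y·C column-wise:
  col α: 2·3 + 2·3 + 3·-4 + 1·0 + 3·0 + 1·0 = 0
  col β: 2·0 + 2·-2 + 3·0 + 1·0 + 3·0 + 1·4 = 0
  col γ: 2·0 + 2·2 + 3·0 + 1·-4 + 3·0 + 1·0 = 0
  col δ: 2·1 + 2·0 + 3·-1 + 1·0 + 3·0 + 1·1 = 0
  col ε: 2·0 + 2·0 + 3·-2 + 1·0 + 3·2 + 1·0 = 0
  col ζ: 2·0 + 2·-1 + 3·0 + 1·0 + 3·2 + 1·-4 = 0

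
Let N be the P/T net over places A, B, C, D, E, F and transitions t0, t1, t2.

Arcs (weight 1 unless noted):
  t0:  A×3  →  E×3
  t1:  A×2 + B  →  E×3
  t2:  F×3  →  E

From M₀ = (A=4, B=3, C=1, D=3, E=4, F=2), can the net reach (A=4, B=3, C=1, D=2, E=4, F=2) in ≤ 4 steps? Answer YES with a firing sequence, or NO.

depth 0: 1 marking
depth 1: 3 markings reached so far
depth 2: 4 markings reached so far
depth 3: 4 markings reached so far
(frontier empty at depth 3; search complete)
target is not among the 4 markings reachable within 4 steps

NO — not reachable within 4 firings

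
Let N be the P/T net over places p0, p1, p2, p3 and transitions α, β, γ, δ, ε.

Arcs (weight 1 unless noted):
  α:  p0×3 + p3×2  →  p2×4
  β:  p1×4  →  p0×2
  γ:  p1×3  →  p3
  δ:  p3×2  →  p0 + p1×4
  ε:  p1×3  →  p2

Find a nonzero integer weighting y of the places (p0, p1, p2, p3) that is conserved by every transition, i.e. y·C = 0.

y = (p0:2, p1:1, p2:3, p3:3)

Incidence matrix C (rows=places, cols=transitions):
        α    β    γ    δ    ε
   p0  -3    2    0    1    0
   p1   0   -4   -3    4   -3
   p2   4    0    0    0    1
   p3  -2    0    1   -2    0

Candidate y = [2, 1, 3, 3]; check y·C column-wise:
  col α: 2·-3 + 1·0 + 3·4 + 3·-2 = 0
  col β: 2·2 + 1·-4 + 3·0 + 3·0 = 0
  col γ: 2·0 + 1·-3 + 3·0 + 3·1 = 0
  col δ: 2·1 + 1·4 + 3·0 + 3·-2 = 0
  col ε: 2·0 + 1·-3 + 3·1 + 3·0 = 0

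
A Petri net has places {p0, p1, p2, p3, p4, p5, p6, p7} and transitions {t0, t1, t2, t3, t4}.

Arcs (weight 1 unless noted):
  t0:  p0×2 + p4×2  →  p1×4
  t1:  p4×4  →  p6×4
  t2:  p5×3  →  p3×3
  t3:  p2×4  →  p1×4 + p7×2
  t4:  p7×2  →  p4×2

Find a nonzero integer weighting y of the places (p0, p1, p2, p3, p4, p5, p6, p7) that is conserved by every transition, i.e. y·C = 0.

y = (p0:2, p1:1, p2:1, p3:0, p4:0, p5:0, p6:0, p7:0)

Incidence matrix C (rows=places, cols=transitions):
       t0   t1   t2   t3   t4
   p0  -2    0    0    0    0
   p1   4    0    0    4    0
   p2   0    0    0   -4    0
   p3   0    0    3    0    0
   p4  -2   -4    0    0    2
   p5   0    0   -3    0    0
   p6   0    4    0    0    0
   p7   0    0    0    2   -2

Candidate y = [2, 1, 1, 0, 0, 0, 0, 0]; check y·C column-wise:
  col t0: 2·-2 + 1·4 + 1·0 + 0·-2 = 0
  col t1: 2·0 + 1·0 + 1·0 + 0·-4 + 0·4 = 0
  col t2: 2·0 + 1·0 + 1·0 + 0·3 + 0·-3 = 0
  col t3: 2·0 + 1·4 + 1·-4 + 0·2 = 0
  col t4: 2·0 + 1·0 + 1·0 + 0·2 + 0·-2 = 0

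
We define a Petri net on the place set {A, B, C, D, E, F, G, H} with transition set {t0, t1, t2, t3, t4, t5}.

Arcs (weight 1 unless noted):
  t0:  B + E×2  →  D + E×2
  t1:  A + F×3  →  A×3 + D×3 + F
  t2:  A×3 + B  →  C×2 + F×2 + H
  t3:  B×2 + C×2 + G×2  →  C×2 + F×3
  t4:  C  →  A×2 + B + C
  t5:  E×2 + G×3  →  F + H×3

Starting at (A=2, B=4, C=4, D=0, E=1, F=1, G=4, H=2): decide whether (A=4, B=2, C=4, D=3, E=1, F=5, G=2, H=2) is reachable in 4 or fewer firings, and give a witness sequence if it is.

depth 0: 1 marking
depth 1: 3 markings reached so far
depth 2: 8 markings reached so far
depth 3: 17 markings reached so far
depth 4: 31 markings reached so far
target is not among the 31 markings reachable within 4 steps

NO — not reachable within 4 firings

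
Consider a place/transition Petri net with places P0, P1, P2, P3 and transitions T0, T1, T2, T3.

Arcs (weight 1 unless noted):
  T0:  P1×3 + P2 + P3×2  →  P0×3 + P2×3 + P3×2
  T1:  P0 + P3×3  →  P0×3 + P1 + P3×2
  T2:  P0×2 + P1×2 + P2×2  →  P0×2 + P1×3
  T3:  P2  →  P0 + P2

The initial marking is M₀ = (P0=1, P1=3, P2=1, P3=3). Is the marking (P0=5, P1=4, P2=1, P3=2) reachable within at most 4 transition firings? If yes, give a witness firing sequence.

step 1: fire T1:  (P0=1, P1=3, P2=1, P3=3) → (P0=3, P1=4, P2=1, P3=2)
step 2: fire T3:  (P0=3, P1=4, P2=1, P3=2) → (P0=4, P1=4, P2=1, P3=2)
step 3: fire T3:  (P0=4, P1=4, P2=1, P3=2) → (P0=5, P1=4, P2=1, P3=2)

YES — reachable via ⟨T1, T3, T3⟩ (3 firings)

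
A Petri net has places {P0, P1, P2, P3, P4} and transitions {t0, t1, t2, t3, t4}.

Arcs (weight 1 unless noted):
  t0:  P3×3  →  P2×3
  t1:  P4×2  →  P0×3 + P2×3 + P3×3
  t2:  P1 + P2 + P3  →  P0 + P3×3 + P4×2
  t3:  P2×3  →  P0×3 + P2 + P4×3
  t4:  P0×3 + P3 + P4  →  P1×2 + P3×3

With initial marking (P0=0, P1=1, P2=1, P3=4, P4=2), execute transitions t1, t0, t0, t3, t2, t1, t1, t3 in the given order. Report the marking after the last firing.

step 1: fire t1:  (P0=0, P1=1, P2=1, P3=4, P4=2) → (P0=3, P1=1, P2=4, P3=7, P4=0)
step 2: fire t0:  (P0=3, P1=1, P2=4, P3=7, P4=0) → (P0=3, P1=1, P2=7, P3=4, P4=0)
step 3: fire t0:  (P0=3, P1=1, P2=7, P3=4, P4=0) → (P0=3, P1=1, P2=10, P3=1, P4=0)
step 4: fire t3:  (P0=3, P1=1, P2=10, P3=1, P4=0) → (P0=6, P1=1, P2=8, P3=1, P4=3)
step 5: fire t2:  (P0=6, P1=1, P2=8, P3=1, P4=3) → (P0=7, P1=0, P2=7, P3=3, P4=5)
step 6: fire t1:  (P0=7, P1=0, P2=7, P3=3, P4=5) → (P0=10, P1=0, P2=10, P3=6, P4=3)
step 7: fire t1:  (P0=10, P1=0, P2=10, P3=6, P4=3) → (P0=13, P1=0, P2=13, P3=9, P4=1)
step 8: fire t3:  (P0=13, P1=0, P2=13, P3=9, P4=1) → (P0=16, P1=0, P2=11, P3=9, P4=4)

(P0=16, P1=0, P2=11, P3=9, P4=4)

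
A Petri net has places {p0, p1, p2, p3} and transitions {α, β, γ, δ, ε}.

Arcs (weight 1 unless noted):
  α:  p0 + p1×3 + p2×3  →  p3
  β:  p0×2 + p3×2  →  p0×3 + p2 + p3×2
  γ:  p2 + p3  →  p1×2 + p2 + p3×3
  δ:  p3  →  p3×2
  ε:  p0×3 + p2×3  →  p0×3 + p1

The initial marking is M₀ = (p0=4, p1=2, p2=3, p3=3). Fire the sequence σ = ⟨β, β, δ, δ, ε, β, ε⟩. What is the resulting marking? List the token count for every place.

step 1: fire β:  (p0=4, p1=2, p2=3, p3=3) → (p0=5, p1=2, p2=4, p3=3)
step 2: fire β:  (p0=5, p1=2, p2=4, p3=3) → (p0=6, p1=2, p2=5, p3=3)
step 3: fire δ:  (p0=6, p1=2, p2=5, p3=3) → (p0=6, p1=2, p2=5, p3=4)
step 4: fire δ:  (p0=6, p1=2, p2=5, p3=4) → (p0=6, p1=2, p2=5, p3=5)
step 5: fire ε:  (p0=6, p1=2, p2=5, p3=5) → (p0=6, p1=3, p2=2, p3=5)
step 6: fire β:  (p0=6, p1=3, p2=2, p3=5) → (p0=7, p1=3, p2=3, p3=5)
step 7: fire ε:  (p0=7, p1=3, p2=3, p3=5) → (p0=7, p1=4, p2=0, p3=5)

(p0=7, p1=4, p2=0, p3=5)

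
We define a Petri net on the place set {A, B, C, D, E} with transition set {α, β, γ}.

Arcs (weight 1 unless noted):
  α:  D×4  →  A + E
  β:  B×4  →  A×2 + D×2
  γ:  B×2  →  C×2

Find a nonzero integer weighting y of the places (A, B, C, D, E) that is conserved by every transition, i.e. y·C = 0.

y = (A:8, B:5, C:5, D:2, E:0)

Incidence matrix C (rows=places, cols=transitions):
        α    β    γ
    A   1    2    0
    B   0   -4   -2
    C   0    0    2
    D  -4    2    0
    E   1    0    0

Candidate y = [8, 5, 5, 2, 0]; check y·C column-wise:
  col α: 8·1 + 5·0 + 5·0 + 2·-4 + 0·1 = 0
  col β: 8·2 + 5·-4 + 5·0 + 2·2 = 0
  col γ: 8·0 + 5·-2 + 5·2 + 2·0 = 0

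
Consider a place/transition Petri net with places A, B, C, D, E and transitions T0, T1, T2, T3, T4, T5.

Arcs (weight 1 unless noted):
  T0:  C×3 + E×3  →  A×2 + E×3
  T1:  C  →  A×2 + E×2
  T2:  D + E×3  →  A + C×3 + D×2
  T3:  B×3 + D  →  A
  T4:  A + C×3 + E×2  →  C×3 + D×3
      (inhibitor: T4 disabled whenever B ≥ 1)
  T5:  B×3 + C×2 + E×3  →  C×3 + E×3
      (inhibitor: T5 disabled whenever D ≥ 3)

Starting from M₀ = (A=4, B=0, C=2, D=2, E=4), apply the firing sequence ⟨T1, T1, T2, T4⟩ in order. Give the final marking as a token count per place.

step 1: fire T1:  (A=4, B=0, C=2, D=2, E=4) → (A=6, B=0, C=1, D=2, E=6)
step 2: fire T1:  (A=6, B=0, C=1, D=2, E=6) → (A=8, B=0, C=0, D=2, E=8)
step 3: fire T2:  (A=8, B=0, C=0, D=2, E=8) → (A=9, B=0, C=3, D=3, E=5)
step 4: fire T4:  (A=9, B=0, C=3, D=3, E=5) → (A=8, B=0, C=3, D=6, E=3)

(A=8, B=0, C=3, D=6, E=3)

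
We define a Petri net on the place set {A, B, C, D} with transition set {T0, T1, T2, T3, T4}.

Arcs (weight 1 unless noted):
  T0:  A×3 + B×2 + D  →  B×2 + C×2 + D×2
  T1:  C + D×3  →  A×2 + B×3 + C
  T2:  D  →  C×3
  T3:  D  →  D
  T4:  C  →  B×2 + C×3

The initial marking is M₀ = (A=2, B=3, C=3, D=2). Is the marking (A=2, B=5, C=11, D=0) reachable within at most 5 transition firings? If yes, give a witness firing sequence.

step 1: fire T2:  (A=2, B=3, C=3, D=2) → (A=2, B=3, C=6, D=1)
step 2: fire T2:  (A=2, B=3, C=6, D=1) → (A=2, B=3, C=9, D=0)
step 3: fire T4:  (A=2, B=3, C=9, D=0) → (A=2, B=5, C=11, D=0)

YES — reachable via ⟨T2, T2, T4⟩ (3 firings)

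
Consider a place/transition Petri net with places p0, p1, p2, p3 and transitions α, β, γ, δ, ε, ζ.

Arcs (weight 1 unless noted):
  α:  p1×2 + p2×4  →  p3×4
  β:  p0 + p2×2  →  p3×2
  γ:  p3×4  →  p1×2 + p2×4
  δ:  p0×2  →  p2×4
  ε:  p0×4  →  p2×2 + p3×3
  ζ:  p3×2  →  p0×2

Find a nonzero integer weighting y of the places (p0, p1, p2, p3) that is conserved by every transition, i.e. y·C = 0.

y = (p0:2, p1:2, p2:1, p3:2)

Incidence matrix C (rows=places, cols=transitions):
        α    β    γ    δ    ε    ζ
   p0   0   -1    0   -2   -4    2
   p1  -2    0    2    0    0    0
   p2  -4   -2    4    4    2    0
   p3   4    2   -4    0    3   -2

Candidate y = [2, 2, 1, 2]; check y·C column-wise:
  col α: 2·0 + 2·-2 + 1·-4 + 2·4 = 0
  col β: 2·-1 + 2·0 + 1·-2 + 2·2 = 0
  col γ: 2·0 + 2·2 + 1·4 + 2·-4 = 0
  col δ: 2·-2 + 2·0 + 1·4 + 2·0 = 0
  col ε: 2·-4 + 2·0 + 1·2 + 2·3 = 0
  col ζ: 2·2 + 2·0 + 1·0 + 2·-2 = 0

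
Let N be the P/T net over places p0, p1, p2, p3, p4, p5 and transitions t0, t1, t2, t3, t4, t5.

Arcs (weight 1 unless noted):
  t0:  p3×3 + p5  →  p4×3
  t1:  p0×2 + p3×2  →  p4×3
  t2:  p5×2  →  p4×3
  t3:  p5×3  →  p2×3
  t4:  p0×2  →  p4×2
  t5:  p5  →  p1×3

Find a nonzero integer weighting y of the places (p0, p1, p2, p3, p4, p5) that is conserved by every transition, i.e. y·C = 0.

Incidence matrix C (rows=places, cols=transitions):
       t0   t1   t2   t3   t4   t5
   p0   0   -2    0    0   -2    0
   p1   0    0    0    0    0    3
   p2   0    0    0    3    0    0
   p3  -3   -2    0    0    0    0
   p4   3    3    3    0    2    0
   p5  -1    0   -2   -3    0   -1

Candidate y = [2, 1, 3, 1, 2, 3]; check y·C column-wise:
  col t0: 2·0 + 1·0 + 3·0 + 1·-3 + 2·3 + 3·-1 = 0
  col t1: 2·-2 + 1·0 + 3·0 + 1·-2 + 2·3 + 3·0 = 0
  col t2: 2·0 + 1·0 + 3·0 + 1·0 + 2·3 + 3·-2 = 0
  col t3: 2·0 + 1·0 + 3·3 + 1·0 + 2·0 + 3·-3 = 0
  col t4: 2·-2 + 1·0 + 3·0 + 1·0 + 2·2 + 3·0 = 0
  col t5: 2·0 + 1·3 + 3·0 + 1·0 + 2·0 + 3·-1 = 0

y = (p0:2, p1:1, p2:3, p3:1, p4:2, p5:3)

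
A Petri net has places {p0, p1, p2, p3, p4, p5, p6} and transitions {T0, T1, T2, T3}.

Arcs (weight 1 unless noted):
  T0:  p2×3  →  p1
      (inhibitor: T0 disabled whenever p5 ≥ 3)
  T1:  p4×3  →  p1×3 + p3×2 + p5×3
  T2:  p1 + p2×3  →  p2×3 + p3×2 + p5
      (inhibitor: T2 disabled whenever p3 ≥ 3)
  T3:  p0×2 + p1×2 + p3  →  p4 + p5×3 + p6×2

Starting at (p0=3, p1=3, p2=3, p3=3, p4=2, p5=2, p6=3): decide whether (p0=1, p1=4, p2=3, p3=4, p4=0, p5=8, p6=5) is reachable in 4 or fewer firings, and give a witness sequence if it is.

YES — reachable via ⟨T3, T1⟩ (2 firings)

step 1: fire T3:  (p0=3, p1=3, p2=3, p3=3, p4=2, p5=2, p6=3) → (p0=1, p1=1, p2=3, p3=2, p4=3, p5=5, p6=5)
step 2: fire T1:  (p0=1, p1=1, p2=3, p3=2, p4=3, p5=5, p6=5) → (p0=1, p1=4, p2=3, p3=4, p4=0, p5=8, p6=5)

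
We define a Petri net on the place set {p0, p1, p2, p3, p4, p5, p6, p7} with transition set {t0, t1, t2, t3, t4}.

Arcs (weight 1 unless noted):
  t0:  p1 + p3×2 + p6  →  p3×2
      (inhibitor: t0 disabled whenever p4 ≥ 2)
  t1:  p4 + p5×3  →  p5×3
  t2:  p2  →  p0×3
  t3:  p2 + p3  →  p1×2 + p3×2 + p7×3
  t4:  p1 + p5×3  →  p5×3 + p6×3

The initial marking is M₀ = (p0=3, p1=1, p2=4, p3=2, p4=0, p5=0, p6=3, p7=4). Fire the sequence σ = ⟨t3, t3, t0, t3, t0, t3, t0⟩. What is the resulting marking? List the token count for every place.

(p0=3, p1=6, p2=0, p3=6, p4=0, p5=0, p6=0, p7=16)

step 1: fire t3:  (p0=3, p1=1, p2=4, p3=2, p4=0, p5=0, p6=3, p7=4) → (p0=3, p1=3, p2=3, p3=3, p4=0, p5=0, p6=3, p7=7)
step 2: fire t3:  (p0=3, p1=3, p2=3, p3=3, p4=0, p5=0, p6=3, p7=7) → (p0=3, p1=5, p2=2, p3=4, p4=0, p5=0, p6=3, p7=10)
step 3: fire t0:  (p0=3, p1=5, p2=2, p3=4, p4=0, p5=0, p6=3, p7=10) → (p0=3, p1=4, p2=2, p3=4, p4=0, p5=0, p6=2, p7=10)
step 4: fire t3:  (p0=3, p1=4, p2=2, p3=4, p4=0, p5=0, p6=2, p7=10) → (p0=3, p1=6, p2=1, p3=5, p4=0, p5=0, p6=2, p7=13)
step 5: fire t0:  (p0=3, p1=6, p2=1, p3=5, p4=0, p5=0, p6=2, p7=13) → (p0=3, p1=5, p2=1, p3=5, p4=0, p5=0, p6=1, p7=13)
step 6: fire t3:  (p0=3, p1=5, p2=1, p3=5, p4=0, p5=0, p6=1, p7=13) → (p0=3, p1=7, p2=0, p3=6, p4=0, p5=0, p6=1, p7=16)
step 7: fire t0:  (p0=3, p1=7, p2=0, p3=6, p4=0, p5=0, p6=1, p7=16) → (p0=3, p1=6, p2=0, p3=6, p4=0, p5=0, p6=0, p7=16)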